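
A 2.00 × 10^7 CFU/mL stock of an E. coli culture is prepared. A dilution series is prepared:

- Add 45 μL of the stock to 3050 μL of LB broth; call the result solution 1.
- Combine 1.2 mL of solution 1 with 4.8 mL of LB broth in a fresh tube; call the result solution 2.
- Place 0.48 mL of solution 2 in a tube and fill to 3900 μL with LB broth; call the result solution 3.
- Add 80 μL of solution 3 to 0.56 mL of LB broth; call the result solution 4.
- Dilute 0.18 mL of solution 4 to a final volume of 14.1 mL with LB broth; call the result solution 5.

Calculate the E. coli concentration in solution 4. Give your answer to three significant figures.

895 CFU/mL

Step 1: 45 μL + 3050 μL = 3095 μL total → factor 3095/45 = 68.778
Step 2: 1.2 mL + 4.8 mL = 6 mL total → factor 6/1.2 = 5
Step 3: 0.48 mL brought to 3900 μL → factor 3.9/0.48 = 8.125
Step 4: 80 μL + 0.56 mL = 640 μL total → factor 640/80 = 8
Dilution factor through solution 4 = 68.778 × 5 × 8.125 × 8 = 22353
[solution 4] = 2.00 × 10^7 CFU/mL / 22353 = 895 CFU/mL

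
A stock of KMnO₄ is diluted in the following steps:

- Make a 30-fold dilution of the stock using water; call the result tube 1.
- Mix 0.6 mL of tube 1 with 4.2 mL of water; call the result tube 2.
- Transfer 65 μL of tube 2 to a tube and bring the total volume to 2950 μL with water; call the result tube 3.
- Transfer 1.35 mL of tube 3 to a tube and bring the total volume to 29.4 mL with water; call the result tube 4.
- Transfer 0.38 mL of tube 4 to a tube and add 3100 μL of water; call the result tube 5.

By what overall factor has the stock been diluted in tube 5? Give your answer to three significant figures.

2.17 × 10^6

Step 1: 30-fold → factor 30
Step 2: 0.6 mL + 4.2 mL = 4.8 mL total → factor 4.8/0.6 = 8
Step 3: 65 μL brought to 2950 μL → factor 2950/65 = 45.385
Step 4: 1.35 mL brought to 29.4 mL → factor 29.4/1.35 = 21.778
Step 5: 0.38 mL + 3100 μL = 3.48 mL total → factor 3.48/0.38 = 9.1579
Overall dilution factor = 30 × 8 × 45.385 × 21.778 × 9.1579 = 2.1723 × 10^6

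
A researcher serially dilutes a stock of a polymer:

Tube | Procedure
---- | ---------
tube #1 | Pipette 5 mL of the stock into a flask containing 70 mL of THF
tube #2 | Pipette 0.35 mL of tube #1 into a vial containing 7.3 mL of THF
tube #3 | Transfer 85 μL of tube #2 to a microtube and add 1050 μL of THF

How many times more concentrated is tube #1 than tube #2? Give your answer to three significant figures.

21.9

Step 1: 5 mL + 70 mL = 75 mL total → factor 75/5 = 15
Step 2: 0.35 mL + 7.3 mL = 7.65 mL total → factor 7.65/0.35 = 21.857
Dilution factor to tube #1 = 15; to tube #2 = 327.86
[tube #1]/[tube #2] = (factor to tube #2)/(factor to tube #1) = 327.86/15 = 21.9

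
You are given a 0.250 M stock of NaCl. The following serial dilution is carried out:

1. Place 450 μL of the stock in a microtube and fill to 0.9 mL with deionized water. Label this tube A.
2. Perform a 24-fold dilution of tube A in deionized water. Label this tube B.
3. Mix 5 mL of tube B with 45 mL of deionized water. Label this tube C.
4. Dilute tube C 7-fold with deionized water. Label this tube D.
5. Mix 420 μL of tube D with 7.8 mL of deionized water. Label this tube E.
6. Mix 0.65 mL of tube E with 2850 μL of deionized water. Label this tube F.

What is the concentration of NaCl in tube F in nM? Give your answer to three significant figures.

706 nM

Step 1: 450 μL brought to 0.9 mL → factor 900/450 = 2
Step 2: 24-fold → factor 24
Step 3: 5 mL + 45 mL = 50 mL total → factor 50/5 = 10
Step 4: 7-fold → factor 7
Step 5: 420 μL + 7.8 mL = 8220 μL total → factor 8220/420 = 19.571
Step 6: 0.65 mL + 2850 μL = 3.5 mL total → factor 3.5/0.65 = 5.3846
Dilution factor through tube F = 2 × 24 × 10 × 7 × 19.571 × 5.3846 = 3.5409 × 10^5
[tube F] = 0.250 M / 3.5409 × 10^5 = 7.060 × 10^-7 M = 706 nM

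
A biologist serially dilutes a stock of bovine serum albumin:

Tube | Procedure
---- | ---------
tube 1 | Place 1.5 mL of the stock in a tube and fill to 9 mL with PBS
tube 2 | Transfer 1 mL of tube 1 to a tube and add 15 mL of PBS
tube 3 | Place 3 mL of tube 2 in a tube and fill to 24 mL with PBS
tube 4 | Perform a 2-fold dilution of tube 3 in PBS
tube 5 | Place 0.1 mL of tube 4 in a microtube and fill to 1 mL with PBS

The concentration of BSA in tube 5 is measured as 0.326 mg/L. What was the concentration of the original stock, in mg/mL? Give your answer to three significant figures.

5.01 mg/mL

Step 1: 1.5 mL brought to 9 mL → factor 9/1.5 = 6
Step 2: 1 mL + 15 mL = 16 mL total → factor 16/1 = 16
Step 3: 3 mL brought to 24 mL → factor 24/3 = 8
Step 4: 2-fold → factor 2
Step 5: 0.1 mL brought to 1 mL → factor 1/0.1 = 10
Overall dilution factor = 6 × 16 × 8 × 2 × 10 = 15360
Stock = 0.326 mg/L × 15360 = 5007 mg/L = 5.01 mg/mL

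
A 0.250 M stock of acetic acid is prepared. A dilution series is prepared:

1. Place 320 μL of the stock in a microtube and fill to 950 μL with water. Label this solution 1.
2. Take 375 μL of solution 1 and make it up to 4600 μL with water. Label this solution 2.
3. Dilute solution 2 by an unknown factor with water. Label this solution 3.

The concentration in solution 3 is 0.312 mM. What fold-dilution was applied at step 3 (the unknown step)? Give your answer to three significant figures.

22.0-fold

Step 1: 320 μL brought to 950 μL → factor 950/320 = 2.9688
Step 2: 375 μL brought to 4600 μL → factor 4600/375 = 12.267
Step 3: unknown factor x
Product of known-step factors = 36.417
Overall factor = 0.250 M / (0.312 mM) = 801.28
x = 801.28 / 36.417 = 22.0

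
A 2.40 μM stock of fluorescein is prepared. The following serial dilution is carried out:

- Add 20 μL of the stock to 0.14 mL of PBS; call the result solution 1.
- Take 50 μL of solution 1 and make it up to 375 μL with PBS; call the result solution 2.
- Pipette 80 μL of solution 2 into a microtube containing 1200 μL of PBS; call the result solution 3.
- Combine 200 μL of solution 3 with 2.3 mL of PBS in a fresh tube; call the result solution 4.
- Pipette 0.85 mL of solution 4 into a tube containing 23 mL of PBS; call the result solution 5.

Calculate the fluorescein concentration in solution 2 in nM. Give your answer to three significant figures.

Step 1: 20 μL + 0.14 mL = 160 μL total → factor 160/20 = 8
Step 2: 50 μL brought to 375 μL → factor 375/50 = 7.5
Dilution factor through solution 2 = 8 × 7.5 = 60
[solution 2] = 2.40 μM / 60 = 0.04000 μM = 40.0 nM

40.0 nM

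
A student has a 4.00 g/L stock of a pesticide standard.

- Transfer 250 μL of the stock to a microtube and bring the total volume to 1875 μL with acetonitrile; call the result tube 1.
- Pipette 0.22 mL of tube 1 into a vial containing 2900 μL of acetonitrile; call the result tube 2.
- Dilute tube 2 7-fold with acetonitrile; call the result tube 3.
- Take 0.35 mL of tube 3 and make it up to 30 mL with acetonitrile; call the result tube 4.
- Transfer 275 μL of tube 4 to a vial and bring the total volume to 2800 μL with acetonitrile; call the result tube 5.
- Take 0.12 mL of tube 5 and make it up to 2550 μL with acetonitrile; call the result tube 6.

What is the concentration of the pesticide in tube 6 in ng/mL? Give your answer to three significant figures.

Step 1: 250 μL brought to 1875 μL → factor 1875/250 = 7.5
Step 2: 0.22 mL + 2900 μL = 3.12 mL total → factor 3.12/0.22 = 14.182
Step 3: 7-fold → factor 7
Step 4: 0.35 mL brought to 30 mL → factor 30/0.35 = 85.714
Step 5: 275 μL brought to 2800 μL → factor 2800/275 = 10.182
Step 6: 0.12 mL brought to 2550 μL → factor 2.55/0.12 = 21.25
Overall dilution factor = 7.5 × 14.182 × 7 × 85.714 × 10.182 × 21.25 = 1.3808 × 10^7
Final = 4.00 g/L / 1.3808 × 10^7 = 2.897 × 10^-7 g/L = 0.290 ng/mL

0.290 ng/mL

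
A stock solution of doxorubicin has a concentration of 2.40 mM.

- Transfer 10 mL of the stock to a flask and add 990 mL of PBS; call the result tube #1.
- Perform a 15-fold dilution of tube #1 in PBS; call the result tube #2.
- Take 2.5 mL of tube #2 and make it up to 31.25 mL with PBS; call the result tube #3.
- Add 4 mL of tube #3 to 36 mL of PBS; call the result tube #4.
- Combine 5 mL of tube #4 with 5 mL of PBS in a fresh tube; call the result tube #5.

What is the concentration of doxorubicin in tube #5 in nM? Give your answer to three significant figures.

Step 1: 10 mL + 990 mL = 1000 mL total → factor 1000/10 = 100
Step 2: 15-fold → factor 15
Step 3: 2.5 mL brought to 31.25 mL → factor 31.25/2.5 = 12.5
Step 4: 4 mL + 36 mL = 40 mL total → factor 40/4 = 10
Step 5: 5 mL + 5 mL = 10 mL total → factor 10/5 = 2
Dilution factor through tube #5 = 100 × 15 × 12.5 × 10 × 2 = 3.75 × 10^5
[tube #5] = 2.40 mM / 3.75 × 10^5 = 6.400 × 10^-6 mM = 6.40 nM

6.40 nM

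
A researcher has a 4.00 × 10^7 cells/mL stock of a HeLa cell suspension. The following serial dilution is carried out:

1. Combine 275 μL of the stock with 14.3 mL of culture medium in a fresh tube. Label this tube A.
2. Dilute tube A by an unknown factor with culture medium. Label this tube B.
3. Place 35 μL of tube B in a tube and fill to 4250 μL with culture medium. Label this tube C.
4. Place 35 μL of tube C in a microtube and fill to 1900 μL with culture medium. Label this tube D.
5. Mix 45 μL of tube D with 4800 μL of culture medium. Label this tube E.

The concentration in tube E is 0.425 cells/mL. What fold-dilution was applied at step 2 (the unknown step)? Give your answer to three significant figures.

Step 1: 275 μL + 14.3 mL = 14575 μL total → factor 14575/275 = 53
Step 2: unknown factor x
Step 3: 35 μL brought to 4250 μL → factor 4250/35 = 121.43
Step 4: 35 μL brought to 1900 μL → factor 1900/35 = 54.286
Step 5: 45 μL + 4800 μL = 4845 μL total → factor 4845/45 = 107.67
Product of known-step factors = 3.7615 × 10^7
Overall factor = 4.00 × 10^7 cells/mL / (0.425 cells/mL) = 9.4118 × 10^7
x = 9.4118 × 10^7 / 3.7615 × 10^7 = 2.50

2.50-fold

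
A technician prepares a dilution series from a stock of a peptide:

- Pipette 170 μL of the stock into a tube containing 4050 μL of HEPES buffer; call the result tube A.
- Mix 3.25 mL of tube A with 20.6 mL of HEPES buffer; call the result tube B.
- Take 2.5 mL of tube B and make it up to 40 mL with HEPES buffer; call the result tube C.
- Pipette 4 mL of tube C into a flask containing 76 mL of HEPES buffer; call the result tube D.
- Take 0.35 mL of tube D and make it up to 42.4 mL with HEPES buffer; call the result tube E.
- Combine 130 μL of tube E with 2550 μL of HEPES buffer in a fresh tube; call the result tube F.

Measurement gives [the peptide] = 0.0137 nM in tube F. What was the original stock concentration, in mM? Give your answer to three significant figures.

1.99 mM

Step 1: 170 μL + 4050 μL = 4220 μL total → factor 4220/170 = 24.824
Step 2: 3.25 mL + 20.6 mL = 23.85 mL total → factor 23.85/3.25 = 7.3385
Step 3: 2.5 mL brought to 40 mL → factor 40/2.5 = 16
Step 4: 4 mL + 76 mL = 80 mL total → factor 80/4 = 20
Step 5: 0.35 mL brought to 42.4 mL → factor 42.4/0.35 = 121.14
Step 6: 130 μL + 2550 μL = 2680 μL total → factor 2680/130 = 20.615
Overall dilution factor = 24.824 × 7.3385 × 16 × 20 × 121.14 × 20.615 = 1.4558 × 10^8
Stock = 0.0137 nM × 1.4558 × 10^8 = 1.994 × 10^6 nM = 1.99 mM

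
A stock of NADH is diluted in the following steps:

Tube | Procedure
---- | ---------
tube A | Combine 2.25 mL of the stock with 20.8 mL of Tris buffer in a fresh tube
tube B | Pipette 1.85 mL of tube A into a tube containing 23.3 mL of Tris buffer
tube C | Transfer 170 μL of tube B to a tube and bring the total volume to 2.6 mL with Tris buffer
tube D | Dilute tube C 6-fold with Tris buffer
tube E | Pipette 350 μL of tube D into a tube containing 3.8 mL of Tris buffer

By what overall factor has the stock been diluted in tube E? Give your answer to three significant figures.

1.52 × 10^5

Step 1: 2.25 mL + 20.8 mL = 23.05 mL total → factor 23.05/2.25 = 10.244
Step 2: 1.85 mL + 23.3 mL = 25.15 mL total → factor 25.15/1.85 = 13.595
Step 3: 170 μL brought to 2.6 mL → factor 2600/170 = 15.294
Step 4: 6-fold → factor 6
Step 5: 350 μL + 3.8 mL = 4150 μL total → factor 4150/350 = 11.857
Overall dilution factor = 10.244 × 13.595 × 15.294 × 6 × 11.857 = 1.5153 × 10^5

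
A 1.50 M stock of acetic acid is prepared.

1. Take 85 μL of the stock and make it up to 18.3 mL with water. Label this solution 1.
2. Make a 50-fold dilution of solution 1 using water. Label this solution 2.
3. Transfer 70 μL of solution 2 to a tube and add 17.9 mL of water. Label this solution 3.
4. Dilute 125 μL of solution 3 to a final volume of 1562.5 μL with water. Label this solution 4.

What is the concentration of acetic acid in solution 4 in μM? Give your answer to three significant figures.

0.0434 μM

Step 1: 85 μL brought to 18.3 mL → factor 18300/85 = 215.29
Step 2: 50-fold → factor 50
Step 3: 70 μL + 17.9 mL = 17970 μL total → factor 17970/70 = 256.71
Step 4: 125 μL brought to 1562.5 μL → factor 1562.5/125 = 12.5
Overall dilution factor = 215.29 × 50 × 256.71 × 12.5 = 3.4543 × 10^7
Final = 1.50 M / 3.4543 × 10^7 = 4.342 × 10^-8 M = 0.0434 μM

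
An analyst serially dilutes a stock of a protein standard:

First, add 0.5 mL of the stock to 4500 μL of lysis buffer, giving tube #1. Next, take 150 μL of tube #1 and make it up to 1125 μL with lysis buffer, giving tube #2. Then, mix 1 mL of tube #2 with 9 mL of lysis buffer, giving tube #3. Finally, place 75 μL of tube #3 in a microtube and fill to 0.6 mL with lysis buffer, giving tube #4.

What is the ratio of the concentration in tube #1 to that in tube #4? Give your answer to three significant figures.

Step 1: 0.5 mL + 4500 μL = 5 mL total → factor 5/0.5 = 10
Step 2: 150 μL brought to 1125 μL → factor 1125/150 = 7.5
Step 3: 1 mL + 9 mL = 10 mL total → factor 10/1 = 10
Step 4: 75 μL brought to 0.6 mL → factor 600/75 = 8
Dilution factor to tube #1 = 10; to tube #4 = 6000
[tube #1]/[tube #4] = (factor to tube #4)/(factor to tube #1) = 6000/10 = 600

600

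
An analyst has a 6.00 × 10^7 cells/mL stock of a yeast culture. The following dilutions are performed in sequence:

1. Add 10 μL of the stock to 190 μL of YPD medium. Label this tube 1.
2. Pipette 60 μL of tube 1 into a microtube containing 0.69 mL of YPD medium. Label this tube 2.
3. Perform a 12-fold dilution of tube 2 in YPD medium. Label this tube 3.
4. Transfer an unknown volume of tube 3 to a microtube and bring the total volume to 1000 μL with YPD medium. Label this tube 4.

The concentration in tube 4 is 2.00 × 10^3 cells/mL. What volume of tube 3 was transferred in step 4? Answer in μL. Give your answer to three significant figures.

Step 1: 10 μL + 190 μL = 200 μL total → factor 200/10 = 20
Step 2: 60 μL + 0.69 mL = 750 μL total → factor 750/60 = 12.5
Step 3: 12-fold → factor 12
Step 4: v brought to 1000 μL → factor = 1000 μL/v
Product of known-step factors = 3000
Overall factor = 6.00 × 10^7 cells/mL / (2.00 × 10^3 cells/mL) = 30000
Step-4 factor = 30000 / 3000 = 10
v = 1000 μL / 10 = 100 μL

100 μL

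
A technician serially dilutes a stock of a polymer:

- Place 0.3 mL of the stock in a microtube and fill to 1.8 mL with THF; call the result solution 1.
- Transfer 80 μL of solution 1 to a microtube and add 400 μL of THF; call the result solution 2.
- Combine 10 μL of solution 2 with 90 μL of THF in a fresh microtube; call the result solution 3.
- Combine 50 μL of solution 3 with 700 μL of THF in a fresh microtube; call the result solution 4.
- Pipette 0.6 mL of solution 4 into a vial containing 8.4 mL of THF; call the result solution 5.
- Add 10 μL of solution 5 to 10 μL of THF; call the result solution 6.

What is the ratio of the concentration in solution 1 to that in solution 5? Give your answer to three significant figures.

1.35 × 10^4

Step 1: 0.3 mL brought to 1.8 mL → factor 1.8/0.3 = 6
Step 2: 80 μL + 400 μL = 480 μL total → factor 480/80 = 6
Step 3: 10 μL + 90 μL = 100 μL total → factor 100/10 = 10
Step 4: 50 μL + 700 μL = 750 μL total → factor 750/50 = 15
Step 5: 0.6 mL + 8.4 mL = 9 mL total → factor 9/0.6 = 15
Dilution factor to solution 1 = 6; to solution 5 = 81000
[solution 1]/[solution 5] = (factor to solution 5)/(factor to solution 1) = 81000/6 = 1.35 × 10^4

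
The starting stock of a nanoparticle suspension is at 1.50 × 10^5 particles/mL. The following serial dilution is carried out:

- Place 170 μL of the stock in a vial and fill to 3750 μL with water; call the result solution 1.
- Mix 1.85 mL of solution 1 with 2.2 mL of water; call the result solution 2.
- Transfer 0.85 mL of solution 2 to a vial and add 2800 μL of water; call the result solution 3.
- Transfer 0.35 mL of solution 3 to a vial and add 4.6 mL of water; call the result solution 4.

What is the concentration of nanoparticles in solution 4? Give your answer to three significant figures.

51.1 particles/mL

Step 1: 170 μL brought to 3750 μL → factor 3750/170 = 22.059
Step 2: 1.85 mL + 2.2 mL = 4.05 mL total → factor 4.05/1.85 = 2.1892
Step 3: 0.85 mL + 2800 μL = 3.65 mL total → factor 3.65/0.85 = 4.2941
Step 4: 0.35 mL + 4.6 mL = 4.95 mL total → factor 4.95/0.35 = 14.143
Overall dilution factor = 22.059 × 2.1892 × 4.2941 × 14.143 = 2932.8
Final = 1.50 × 10^5 particles/mL / 2932.8 = 51.1 particles/mL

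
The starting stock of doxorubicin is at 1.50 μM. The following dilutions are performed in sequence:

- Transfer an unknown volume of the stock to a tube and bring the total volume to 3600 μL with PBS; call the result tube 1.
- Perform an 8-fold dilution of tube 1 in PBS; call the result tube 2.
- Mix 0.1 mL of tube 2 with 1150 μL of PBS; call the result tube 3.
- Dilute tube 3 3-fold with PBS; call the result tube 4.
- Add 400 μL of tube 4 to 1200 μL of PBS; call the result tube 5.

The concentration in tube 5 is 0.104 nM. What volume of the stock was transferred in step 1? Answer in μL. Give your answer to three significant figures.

Step 1: v brought to 3600 μL → factor = 3600 μL/v
Step 2: 8-fold → factor 8
Step 3: 0.1 mL + 1150 μL = 1.25 mL total → factor 1.25/0.1 = 12.5
Step 4: 3-fold → factor 3
Step 5: 400 μL + 1200 μL = 1600 μL total → factor 1600/400 = 4
Product of known-step factors = 1200
Overall factor = 1.50 μM / (0.104 nM) = 14423
Step-1 factor = 14423 / 1200 = 12.019
v = 3600 μL / 12.019 = 300 μL

300 μL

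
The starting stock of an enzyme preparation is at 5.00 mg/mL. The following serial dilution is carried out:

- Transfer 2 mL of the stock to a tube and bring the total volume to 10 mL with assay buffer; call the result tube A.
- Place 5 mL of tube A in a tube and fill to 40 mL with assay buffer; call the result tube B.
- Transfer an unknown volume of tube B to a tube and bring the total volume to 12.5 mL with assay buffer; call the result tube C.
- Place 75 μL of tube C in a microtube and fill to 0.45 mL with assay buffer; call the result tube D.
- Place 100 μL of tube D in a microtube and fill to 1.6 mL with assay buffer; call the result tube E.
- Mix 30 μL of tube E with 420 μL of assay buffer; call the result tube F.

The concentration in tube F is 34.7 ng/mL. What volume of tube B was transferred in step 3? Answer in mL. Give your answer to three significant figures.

Step 1: 2 mL brought to 10 mL → factor 10/2 = 5
Step 2: 5 mL brought to 40 mL → factor 40/5 = 8
Step 3: v brought to 12.5 mL → factor = 12.5 mL/v
Step 4: 75 μL brought to 0.45 mL → factor 450/75 = 6
Step 5: 100 μL brought to 1.6 mL → factor 1600/100 = 16
Step 6: 30 μL + 420 μL = 450 μL total → factor 450/30 = 15
Product of known-step factors = 57600
Overall factor = 5.00 mg/mL / (34.7 ng/mL) = 1.4409 × 10^5
Step-3 factor = 1.4409 × 10^5 / 57600 = 2.5016
v = 12.5 mL / 2.5016 = 5.00 mL

5.00 mL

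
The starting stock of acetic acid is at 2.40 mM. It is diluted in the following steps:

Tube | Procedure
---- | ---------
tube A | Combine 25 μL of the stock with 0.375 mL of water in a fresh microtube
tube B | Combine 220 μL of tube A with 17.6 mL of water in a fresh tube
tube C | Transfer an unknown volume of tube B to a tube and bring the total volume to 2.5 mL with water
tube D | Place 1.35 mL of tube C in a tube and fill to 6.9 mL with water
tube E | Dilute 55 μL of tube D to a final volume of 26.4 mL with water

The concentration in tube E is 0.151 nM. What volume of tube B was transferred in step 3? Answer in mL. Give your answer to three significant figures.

Step 1: 25 μL + 0.375 mL = 400 μL total → factor 400/25 = 16
Step 2: 220 μL + 17.6 mL = 17820 μL total → factor 17820/220 = 81
Step 3: v brought to 2.5 mL → factor = 2.5 mL/v
Step 4: 1.35 mL brought to 6.9 mL → factor 6.9/1.35 = 5.1111
Step 5: 55 μL brought to 26.4 mL → factor 26400/55 = 480
Product of known-step factors = 3.1795 × 10^6
Overall factor = 2.40 mM / (0.151 nM) = 1.5894 × 10^7
Step-3 factor = 1.5894 × 10^7 / 3.1795 × 10^6 = 4.9989
v = 2.5 mL / 4.9989 = 0.500 mL

0.500 mL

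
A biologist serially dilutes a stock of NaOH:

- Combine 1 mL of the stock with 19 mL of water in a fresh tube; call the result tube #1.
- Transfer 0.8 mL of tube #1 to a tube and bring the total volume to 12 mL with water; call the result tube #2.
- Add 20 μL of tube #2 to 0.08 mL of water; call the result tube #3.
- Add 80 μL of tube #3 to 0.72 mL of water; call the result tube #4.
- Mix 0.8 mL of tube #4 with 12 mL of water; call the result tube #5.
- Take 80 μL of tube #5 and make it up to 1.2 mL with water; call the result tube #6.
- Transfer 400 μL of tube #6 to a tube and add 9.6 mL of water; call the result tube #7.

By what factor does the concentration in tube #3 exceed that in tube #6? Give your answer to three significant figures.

Step 1: 1 mL + 19 mL = 20 mL total → factor 20/1 = 20
Step 2: 0.8 mL brought to 12 mL → factor 12/0.8 = 15
Step 3: 20 μL + 0.08 mL = 100 μL total → factor 100/20 = 5
Step 4: 80 μL + 0.72 mL = 800 μL total → factor 800/80 = 10
Step 5: 0.8 mL + 12 mL = 12.8 mL total → factor 12.8/0.8 = 16
Step 6: 80 μL brought to 1.2 mL → factor 1200/80 = 15
Dilution factor to tube #3 = 1500; to tube #6 = 3.6 × 10^6
[tube #3]/[tube #6] = (factor to tube #6)/(factor to tube #3) = 3.6 × 10^6/1500 = 2.40 × 10^3

2.40 × 10^3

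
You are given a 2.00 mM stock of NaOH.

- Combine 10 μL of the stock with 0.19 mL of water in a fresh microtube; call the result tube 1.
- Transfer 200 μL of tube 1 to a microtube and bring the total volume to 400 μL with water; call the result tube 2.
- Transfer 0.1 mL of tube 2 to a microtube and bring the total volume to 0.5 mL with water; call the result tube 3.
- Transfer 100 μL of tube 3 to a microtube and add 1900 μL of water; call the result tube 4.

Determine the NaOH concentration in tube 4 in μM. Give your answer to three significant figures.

Step 1: 10 μL + 0.19 mL = 200 μL total → factor 200/10 = 20
Step 2: 200 μL brought to 400 μL → factor 400/200 = 2
Step 3: 0.1 mL brought to 0.5 mL → factor 0.5/0.1 = 5
Step 4: 100 μL + 1900 μL = 2000 μL total → factor 2000/100 = 20
Overall dilution factor = 20 × 2 × 5 × 20 = 4000
Final = 2.00 mM / 4000 = 0.0005000 mM = 0.500 μM

0.500 μM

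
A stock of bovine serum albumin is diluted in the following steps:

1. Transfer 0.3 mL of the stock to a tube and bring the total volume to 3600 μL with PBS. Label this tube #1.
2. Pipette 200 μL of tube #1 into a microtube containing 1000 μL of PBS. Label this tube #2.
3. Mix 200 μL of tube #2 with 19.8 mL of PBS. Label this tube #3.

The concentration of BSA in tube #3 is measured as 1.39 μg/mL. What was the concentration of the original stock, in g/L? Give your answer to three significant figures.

10.0 g/L

Step 1: 0.3 mL brought to 3600 μL → factor 3.6/0.3 = 12
Step 2: 200 μL + 1000 μL = 1200 μL total → factor 1200/200 = 6
Step 3: 200 μL + 19.8 mL = 20000 μL total → factor 20000/200 = 100
Overall dilution factor = 12 × 6 × 100 = 7200
Stock = 1.39 μg/mL × 7200 = 1.001 × 10^4 μg/mL = 10.0 g/L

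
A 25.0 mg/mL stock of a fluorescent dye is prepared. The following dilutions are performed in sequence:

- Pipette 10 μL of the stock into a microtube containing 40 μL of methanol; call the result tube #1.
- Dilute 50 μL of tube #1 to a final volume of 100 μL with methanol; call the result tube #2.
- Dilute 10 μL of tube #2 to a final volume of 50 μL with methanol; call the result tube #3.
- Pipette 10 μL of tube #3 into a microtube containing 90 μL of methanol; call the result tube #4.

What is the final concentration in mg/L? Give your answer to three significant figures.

Step 1: 10 μL + 40 μL = 50 μL total → factor 50/10 = 5
Step 2: 50 μL brought to 100 μL → factor 100/50 = 2
Step 3: 10 μL brought to 50 μL → factor 50/10 = 5
Step 4: 10 μL + 90 μL = 100 μL total → factor 100/10 = 10
Overall dilution factor = 5 × 2 × 5 × 10 = 500
Final = 25.0 mg/mL / 500 = 0.05000 mg/mL = 50.0 mg/L

50.0 mg/L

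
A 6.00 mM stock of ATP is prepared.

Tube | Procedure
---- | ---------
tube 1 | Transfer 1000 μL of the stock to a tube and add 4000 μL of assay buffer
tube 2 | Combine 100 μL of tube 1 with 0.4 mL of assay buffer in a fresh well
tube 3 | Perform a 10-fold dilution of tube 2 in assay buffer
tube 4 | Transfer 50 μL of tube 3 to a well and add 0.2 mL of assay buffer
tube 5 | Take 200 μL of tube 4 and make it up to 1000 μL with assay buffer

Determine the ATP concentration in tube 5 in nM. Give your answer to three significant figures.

960 nM

Step 1: 1000 μL + 4000 μL = 5000 μL total → factor 5000/1000 = 5
Step 2: 100 μL + 0.4 mL = 500 μL total → factor 500/100 = 5
Step 3: 10-fold → factor 10
Step 4: 50 μL + 0.2 mL = 250 μL total → factor 250/50 = 5
Step 5: 200 μL brought to 1000 μL → factor 1000/200 = 5
Overall dilution factor = 5 × 5 × 10 × 5 × 5 = 6250
Final = 6.00 mM / 6250 = 0.0009600 mM = 960 nM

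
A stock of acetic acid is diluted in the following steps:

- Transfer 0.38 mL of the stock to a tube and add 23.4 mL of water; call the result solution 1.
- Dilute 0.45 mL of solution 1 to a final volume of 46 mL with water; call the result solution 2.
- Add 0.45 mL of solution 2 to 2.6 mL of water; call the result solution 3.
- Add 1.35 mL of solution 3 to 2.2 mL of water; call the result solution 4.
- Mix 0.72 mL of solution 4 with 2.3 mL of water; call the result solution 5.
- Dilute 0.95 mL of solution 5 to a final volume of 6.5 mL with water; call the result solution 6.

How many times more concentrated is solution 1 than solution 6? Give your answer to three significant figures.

Step 1: 0.38 mL + 23.4 mL = 23.78 mL total → factor 23.78/0.38 = 62.579
Step 2: 0.45 mL brought to 46 mL → factor 46/0.45 = 102.22
Step 3: 0.45 mL + 2.6 mL = 3.05 mL total → factor 3.05/0.45 = 6.7778
Step 4: 1.35 mL + 2.2 mL = 3.55 mL total → factor 3.55/1.35 = 2.6296
Step 5: 0.72 mL + 2.3 mL = 3.02 mL total → factor 3.02/0.72 = 4.1944
Step 6: 0.95 mL brought to 6.5 mL → factor 6.5/0.95 = 6.8421
Dilution factor to solution 1 = 62.579; to solution 6 = 3.272 × 10^6
[solution 1]/[solution 6] = (factor to solution 6)/(factor to solution 1) = 3.272 × 10^6/62.579 = 5.23 × 10^4

5.23 × 10^4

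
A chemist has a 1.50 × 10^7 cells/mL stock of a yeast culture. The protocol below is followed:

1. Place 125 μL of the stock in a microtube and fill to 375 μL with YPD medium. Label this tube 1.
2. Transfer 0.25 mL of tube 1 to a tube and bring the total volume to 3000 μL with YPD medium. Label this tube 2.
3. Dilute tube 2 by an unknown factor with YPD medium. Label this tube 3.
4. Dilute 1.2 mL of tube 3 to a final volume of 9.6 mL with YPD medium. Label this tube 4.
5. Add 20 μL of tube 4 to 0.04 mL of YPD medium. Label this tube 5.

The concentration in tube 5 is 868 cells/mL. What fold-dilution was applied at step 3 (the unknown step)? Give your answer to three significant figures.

20.0-fold

Step 1: 125 μL brought to 375 μL → factor 375/125 = 3
Step 2: 0.25 mL brought to 3000 μL → factor 3/0.25 = 12
Step 3: unknown factor x
Step 4: 1.2 mL brought to 9.6 mL → factor 9.6/1.2 = 8
Step 5: 20 μL + 0.04 mL = 60 μL total → factor 60/20 = 3
Product of known-step factors = 864
Overall factor = 1.50 × 10^7 cells/mL / (868 cells/mL) = 17281
x = 17281 / 864 = 20.0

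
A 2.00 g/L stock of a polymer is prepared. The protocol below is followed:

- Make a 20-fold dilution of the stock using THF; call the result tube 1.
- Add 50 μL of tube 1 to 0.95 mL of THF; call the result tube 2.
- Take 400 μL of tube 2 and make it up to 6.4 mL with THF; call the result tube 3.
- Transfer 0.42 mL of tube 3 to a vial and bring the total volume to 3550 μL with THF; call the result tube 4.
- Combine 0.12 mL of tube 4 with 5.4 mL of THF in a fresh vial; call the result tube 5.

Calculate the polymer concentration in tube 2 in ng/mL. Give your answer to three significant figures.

5.00 × 10^3 ng/mL

Step 1: 20-fold → factor 20
Step 2: 50 μL + 0.95 mL = 1000 μL total → factor 1000/50 = 20
Dilution factor through tube 2 = 20 × 20 = 400
[tube 2] = 2.00 g/L / 400 = 0.005000 g/L = 5.00 × 10^3 ng/mL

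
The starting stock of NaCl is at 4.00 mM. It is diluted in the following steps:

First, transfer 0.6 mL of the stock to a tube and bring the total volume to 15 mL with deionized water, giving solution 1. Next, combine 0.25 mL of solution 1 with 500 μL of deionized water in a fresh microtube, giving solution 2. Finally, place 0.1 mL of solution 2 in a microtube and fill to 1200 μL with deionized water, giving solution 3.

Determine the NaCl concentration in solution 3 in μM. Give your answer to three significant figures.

4.44 μM

Step 1: 0.6 mL brought to 15 mL → factor 15/0.6 = 25
Step 2: 0.25 mL + 500 μL = 0.75 mL total → factor 0.75/0.25 = 3
Step 3: 0.1 mL brought to 1200 μL → factor 1.2/0.1 = 12
Overall dilution factor = 25 × 3 × 12 = 900
Final = 4.00 mM / 900 = 0.004444 mM = 4.44 μM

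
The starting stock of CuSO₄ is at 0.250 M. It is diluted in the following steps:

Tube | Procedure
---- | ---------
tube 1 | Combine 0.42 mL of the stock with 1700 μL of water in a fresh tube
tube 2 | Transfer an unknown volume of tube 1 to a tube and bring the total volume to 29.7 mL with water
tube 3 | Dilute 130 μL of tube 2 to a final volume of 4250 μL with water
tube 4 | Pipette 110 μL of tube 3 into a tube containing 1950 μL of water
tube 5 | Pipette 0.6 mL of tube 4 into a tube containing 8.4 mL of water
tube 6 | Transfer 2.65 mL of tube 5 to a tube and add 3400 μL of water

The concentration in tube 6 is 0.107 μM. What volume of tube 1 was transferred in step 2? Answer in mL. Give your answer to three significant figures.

1.35 mL

Step 1: 0.42 mL + 1700 μL = 2.12 mL total → factor 2.12/0.42 = 5.0476
Step 2: v brought to 29.7 mL → factor = 29.7 mL/v
Step 3: 130 μL brought to 4250 μL → factor 4250/130 = 32.692
Step 4: 110 μL + 1950 μL = 2060 μL total → factor 2060/110 = 18.727
Step 5: 0.6 mL + 8.4 mL = 9 mL total → factor 9/0.6 = 15
Step 6: 2.65 mL + 3400 μL = 6.05 mL total → factor 6.05/2.65 = 2.283
Product of known-step factors = 1.0583 × 10^5
Overall factor = 0.250 M / (0.107 μM) = 2.3364 × 10^6
Step-2 factor = 2.3364 × 10^6 / 1.0583 × 10^5 = 22.077
v = 29.7 mL / 22.077 = 1.35 mL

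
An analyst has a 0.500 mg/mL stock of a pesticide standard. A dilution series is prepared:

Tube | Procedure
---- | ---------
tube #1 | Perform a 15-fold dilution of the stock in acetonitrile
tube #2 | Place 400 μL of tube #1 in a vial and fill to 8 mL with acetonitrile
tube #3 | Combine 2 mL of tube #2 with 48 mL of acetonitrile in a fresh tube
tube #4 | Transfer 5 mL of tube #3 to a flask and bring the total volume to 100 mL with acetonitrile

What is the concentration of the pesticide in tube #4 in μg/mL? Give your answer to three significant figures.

Step 1: 15-fold → factor 15
Step 2: 400 μL brought to 8 mL → factor 8000/400 = 20
Step 3: 2 mL + 48 mL = 50 mL total → factor 50/2 = 25
Step 4: 5 mL brought to 100 mL → factor 100/5 = 20
Dilution factor through tube #4 = 15 × 20 × 25 × 20 = 1.5 × 10^5
[tube #4] = 0.500 mg/mL / 1.5 × 10^5 = 3.333 × 10^-6 mg/mL = 0.00333 μg/mL

0.00333 μg/mL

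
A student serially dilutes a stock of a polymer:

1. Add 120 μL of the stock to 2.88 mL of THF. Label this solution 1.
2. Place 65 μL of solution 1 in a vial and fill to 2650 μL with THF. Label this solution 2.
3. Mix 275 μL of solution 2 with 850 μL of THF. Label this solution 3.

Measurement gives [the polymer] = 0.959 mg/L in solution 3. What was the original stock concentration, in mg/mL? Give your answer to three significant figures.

Step 1: 120 μL + 2.88 mL = 3000 μL total → factor 3000/120 = 25
Step 2: 65 μL brought to 2650 μL → factor 2650/65 = 40.769
Step 3: 275 μL + 850 μL = 1125 μL total → factor 1125/275 = 4.0909
Overall dilution factor = 25 × 40.769 × 4.0909 = 4169.6
Stock = 0.959 mg/L × 4169.6 = 3999 mg/L = 4.00 mg/mL

4.00 mg/mL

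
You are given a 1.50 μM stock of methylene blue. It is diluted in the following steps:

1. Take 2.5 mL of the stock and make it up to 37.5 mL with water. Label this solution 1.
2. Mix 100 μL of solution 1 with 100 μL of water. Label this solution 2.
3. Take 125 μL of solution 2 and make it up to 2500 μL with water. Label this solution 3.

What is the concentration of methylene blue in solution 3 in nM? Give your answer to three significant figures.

2.50 nM

Step 1: 2.5 mL brought to 37.5 mL → factor 37.5/2.5 = 15
Step 2: 100 μL + 100 μL = 200 μL total → factor 200/100 = 2
Step 3: 125 μL brought to 2500 μL → factor 2500/125 = 20
Overall dilution factor = 15 × 2 × 20 = 600
Final = 1.50 μM / 600 = 0.002500 μM = 2.50 nM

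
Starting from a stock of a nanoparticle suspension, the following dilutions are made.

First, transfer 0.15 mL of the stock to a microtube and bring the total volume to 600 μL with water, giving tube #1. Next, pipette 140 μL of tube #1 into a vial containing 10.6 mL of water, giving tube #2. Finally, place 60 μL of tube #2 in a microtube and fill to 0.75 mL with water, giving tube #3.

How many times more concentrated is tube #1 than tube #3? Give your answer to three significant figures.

Step 1: 0.15 mL brought to 600 μL → factor 0.6/0.15 = 4
Step 2: 140 μL + 10.6 mL = 10740 μL total → factor 10740/140 = 76.714
Step 3: 60 μL brought to 0.75 mL → factor 750/60 = 12.5
Dilution factor to tube #1 = 4; to tube #3 = 3835.7
[tube #1]/[tube #3] = (factor to tube #3)/(factor to tube #1) = 3835.7/4 = 959

959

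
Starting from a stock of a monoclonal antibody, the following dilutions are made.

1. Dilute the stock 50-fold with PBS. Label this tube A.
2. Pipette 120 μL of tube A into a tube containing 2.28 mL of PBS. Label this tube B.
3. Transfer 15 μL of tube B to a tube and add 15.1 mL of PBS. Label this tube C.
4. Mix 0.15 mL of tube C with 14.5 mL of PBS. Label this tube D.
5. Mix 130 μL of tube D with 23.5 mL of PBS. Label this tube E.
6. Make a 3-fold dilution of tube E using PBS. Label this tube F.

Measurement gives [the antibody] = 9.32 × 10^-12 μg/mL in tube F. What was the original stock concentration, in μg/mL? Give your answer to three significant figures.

Step 1: 50-fold → factor 50
Step 2: 120 μL + 2.28 mL = 2400 μL total → factor 2400/120 = 20
Step 3: 15 μL + 15.1 mL = 15115 μL total → factor 15115/15 = 1007.7
Step 4: 0.15 mL + 14.5 mL = 14.65 mL total → factor 14.65/0.15 = 97.667
Step 5: 130 μL + 23.5 mL = 23630 μL total → factor 23630/130 = 181.77
Step 6: 3-fold → factor 3
Overall dilution factor = 50 × 20 × 1007.7 × 97.667 × 181.77 × 3 = 5.3667 × 10^10
Stock = 9.32 × 10^-12 μg/mL × 5.3667 × 10^10 = 0.500 μg/mL

0.500 μg/mL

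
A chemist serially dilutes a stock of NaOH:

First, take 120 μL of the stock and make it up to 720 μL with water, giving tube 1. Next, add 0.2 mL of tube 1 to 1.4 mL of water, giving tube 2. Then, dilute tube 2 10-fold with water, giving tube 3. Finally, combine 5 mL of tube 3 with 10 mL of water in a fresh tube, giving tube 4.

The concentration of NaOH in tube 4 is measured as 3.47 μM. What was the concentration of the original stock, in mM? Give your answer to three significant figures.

5.00 mM

Step 1: 120 μL brought to 720 μL → factor 720/120 = 6
Step 2: 0.2 mL + 1.4 mL = 1.6 mL total → factor 1.6/0.2 = 8
Step 3: 10-fold → factor 10
Step 4: 5 mL + 10 mL = 15 mL total → factor 15/5 = 3
Overall dilution factor = 6 × 8 × 10 × 3 = 1440
Stock = 3.47 μM × 1440 = 4997 μM = 5.00 mM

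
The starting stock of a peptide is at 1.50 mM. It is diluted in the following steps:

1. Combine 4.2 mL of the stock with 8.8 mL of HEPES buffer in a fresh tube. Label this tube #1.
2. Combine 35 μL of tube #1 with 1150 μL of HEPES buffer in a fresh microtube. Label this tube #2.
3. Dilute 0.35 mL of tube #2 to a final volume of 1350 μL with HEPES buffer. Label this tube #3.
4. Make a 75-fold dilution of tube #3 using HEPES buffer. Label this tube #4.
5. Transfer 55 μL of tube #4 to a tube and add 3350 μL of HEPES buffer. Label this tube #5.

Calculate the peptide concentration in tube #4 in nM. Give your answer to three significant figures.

Step 1: 4.2 mL + 8.8 mL = 13 mL total → factor 13/4.2 = 3.0952
Step 2: 35 μL + 1150 μL = 1185 μL total → factor 1185/35 = 33.857
Step 3: 0.35 mL brought to 1350 μL → factor 1.35/0.35 = 3.8571
Step 4: 75-fold → factor 75
Dilution factor through tube #4 = 3.0952 × 33.857 × 3.8571 × 75 = 30316
[tube #4] = 1.50 mM / 30316 = 4.948 × 10^-5 mM = 49.5 nM

49.5 nM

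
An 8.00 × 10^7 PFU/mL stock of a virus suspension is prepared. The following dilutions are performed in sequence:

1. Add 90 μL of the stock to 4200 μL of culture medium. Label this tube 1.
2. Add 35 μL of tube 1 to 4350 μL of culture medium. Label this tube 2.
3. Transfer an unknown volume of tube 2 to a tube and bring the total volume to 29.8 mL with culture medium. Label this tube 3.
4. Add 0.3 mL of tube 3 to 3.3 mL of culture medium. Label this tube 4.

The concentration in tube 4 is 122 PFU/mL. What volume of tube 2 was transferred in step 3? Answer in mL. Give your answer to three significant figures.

Step 1: 90 μL + 4200 μL = 4290 μL total → factor 4290/90 = 47.667
Step 2: 35 μL + 4350 μL = 4385 μL total → factor 4385/35 = 125.29
Step 3: v brought to 29.8 mL → factor = 29.8 mL/v
Step 4: 0.3 mL + 3.3 mL = 3.6 mL total → factor 3.6/0.3 = 12
Product of known-step factors = 71663
Overall factor = 8.00 × 10^7 PFU/mL / (122 PFU/mL) = 6.5574 × 10^5
Step-3 factor = 6.5574 × 10^5 / 71663 = 9.1502
v = 29.8 mL / 9.1502 = 3.26 mL

3.26 mL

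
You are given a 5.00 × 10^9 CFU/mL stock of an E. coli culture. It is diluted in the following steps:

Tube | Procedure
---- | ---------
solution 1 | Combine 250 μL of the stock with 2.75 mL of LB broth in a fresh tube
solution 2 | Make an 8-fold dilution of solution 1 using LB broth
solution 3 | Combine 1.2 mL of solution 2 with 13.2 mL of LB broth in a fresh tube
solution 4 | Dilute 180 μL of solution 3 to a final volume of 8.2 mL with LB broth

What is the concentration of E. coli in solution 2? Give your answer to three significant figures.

5.21 × 10^7 CFU/mL

Step 1: 250 μL + 2.75 mL = 3000 μL total → factor 3000/250 = 12
Step 2: 8-fold → factor 8
Dilution factor through solution 2 = 12 × 8 = 96
[solution 2] = 5.00 × 10^9 CFU/mL / 96 = 5.21 × 10^7 CFU/mL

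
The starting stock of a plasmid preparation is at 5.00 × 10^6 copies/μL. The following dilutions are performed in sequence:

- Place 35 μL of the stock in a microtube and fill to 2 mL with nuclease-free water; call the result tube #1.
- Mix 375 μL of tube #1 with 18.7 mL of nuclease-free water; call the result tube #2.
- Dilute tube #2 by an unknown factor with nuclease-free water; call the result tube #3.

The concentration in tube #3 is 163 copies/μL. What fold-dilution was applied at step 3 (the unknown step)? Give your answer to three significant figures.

Step 1: 35 μL brought to 2 mL → factor 2000/35 = 57.143
Step 2: 375 μL + 18.7 mL = 19075 μL total → factor 19075/375 = 50.867
Step 3: unknown factor x
Product of known-step factors = 2906.7
Overall factor = 5.00 × 10^6 copies/μL / (163 copies/μL) = 30675
x = 30675 / 2906.7 = 10.6

10.6-fold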